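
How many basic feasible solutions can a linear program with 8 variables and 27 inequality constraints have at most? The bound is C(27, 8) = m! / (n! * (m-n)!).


Each vertex corresponds to some choice of n active constraints out of m, so the number of vertices is at most C(m, n) = m! / (n!(m-n)!).
m = 27, n = 8
Numerator: 27 * 26 * 25 * 24 * 23 * 22 * 21 * 20
Denominator: 8! = 40320
C(27, 8) = 2220075


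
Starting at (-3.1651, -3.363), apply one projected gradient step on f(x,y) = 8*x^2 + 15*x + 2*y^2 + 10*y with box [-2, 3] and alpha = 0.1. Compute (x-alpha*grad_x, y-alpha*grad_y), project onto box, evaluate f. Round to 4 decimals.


Step 1: Compute gradient at (-3.1651, -3.363).
grad_x = 2*8*-3.1651 + 15 = -35.6416
grad_y = 2*2*-3.363 + 10 = -3.452
Step 2: Gradient step.
x_raw = -3.1651 - 0.1*-35.6416 = 0.3991
y_raw = -3.363 - 0.1*-3.452 = -3.0178
Step 3: Project onto [-2, 3].
x_proj = clip(0.3991) = 0.3991
y_proj = clip(-3.0178) = -2.0
Step 4: Evaluate f.
f(0.3991, -2.0) = -4.7401


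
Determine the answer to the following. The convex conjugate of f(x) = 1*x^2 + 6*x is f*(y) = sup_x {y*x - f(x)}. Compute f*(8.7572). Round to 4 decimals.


f*(y) = sup_x {y*x - a*x^2 - b*x} = sup_x {(y-b)*x - a*x^2}
FOC: (y - b) - 2a*x = 0 => x* = (y - b)/(2a)
x* = (8.7572 - 6)/(2*1) = 1.3786
f*(8.7572) = (y-b)^2/(4a) = (8.7572 - 6)^2/(4*1)
= 7.6022/4 = 1.9005


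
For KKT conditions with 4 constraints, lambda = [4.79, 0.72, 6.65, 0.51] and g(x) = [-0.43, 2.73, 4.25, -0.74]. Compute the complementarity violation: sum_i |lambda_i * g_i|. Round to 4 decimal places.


KKT complementary slackness check:
lambda_1 * g_1 = 4.79 * -0.43 = -2.0597
lambda_2 * g_2 = 0.72 * 2.73 = 1.9656
lambda_3 * g_3 = 6.65 * 4.25 = 28.2625
lambda_4 * g_4 = 0.51 * -0.74 = -0.3774
Total violation = 2.0597 + 1.9656 + 28.2625 + 0.3774 = 32.6652


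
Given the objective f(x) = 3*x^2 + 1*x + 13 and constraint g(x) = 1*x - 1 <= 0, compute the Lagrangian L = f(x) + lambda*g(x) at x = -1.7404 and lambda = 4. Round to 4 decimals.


Step 1: Evaluate f(x).
f(-1.7404) = 3*(-1.7404)^2 + 1*(-1.7404) + 13 = 20.3466
Step 2: Evaluate g(x).
g(-1.7404) = 1*-1.7404 - 1 = -2.7404
Step 3: Compute Lagrangian.
L = 20.3466 + 4*-2.7404 = 9.385


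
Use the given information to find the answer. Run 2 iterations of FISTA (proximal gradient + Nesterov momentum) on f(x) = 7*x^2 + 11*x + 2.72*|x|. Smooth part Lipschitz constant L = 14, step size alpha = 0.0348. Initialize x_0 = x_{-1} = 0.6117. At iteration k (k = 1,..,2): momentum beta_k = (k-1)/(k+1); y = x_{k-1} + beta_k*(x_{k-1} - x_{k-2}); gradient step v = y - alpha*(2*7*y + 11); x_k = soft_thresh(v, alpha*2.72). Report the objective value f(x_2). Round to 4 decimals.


FISTA on f(x) = 7*x^2 + 11*x + 2.72*|x|
L = 14, alpha = 0.0348
Iteration 1: beta = 0.0, y = 0.6117 + 0.0*(0.6117 - 0.6117) = 0.6117
  grad(y) = 19.5638, v = y - alpha*grad = -0.0691
  prox(v) = soft_thresh(-0.0691, 0.0947) = 0.0
Iteration 2: beta = 0.3333, y = 0.0 + 0.3333*(0.0 - 0.6117) = -0.2039
  grad(y) = 8.1454, v = y - alpha*grad = -0.4874
  prox(v) = soft_thresh(-0.4874, 0.0947) = -0.3927
f(x_2) = 7*(-0.3927)^2 + 11*(-0.3927) + 2.72*|-0.3927| = -2.1721


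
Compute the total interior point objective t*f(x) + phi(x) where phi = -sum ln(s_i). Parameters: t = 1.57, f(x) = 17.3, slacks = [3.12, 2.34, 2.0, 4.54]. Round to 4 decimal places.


Step 1: Compute log-barrier.
ln values: [1.1378, 0.8502, 0.6931, 1.5129]
phi = -(1.1378 + 0.8502 + 0.6931 + 1.5129) = -4.1941
Step 2: Compute augmented objective.
t*f(x) = 1.57*17.3 = 27.161
Total = 27.161 - 4.1941 = 22.9669


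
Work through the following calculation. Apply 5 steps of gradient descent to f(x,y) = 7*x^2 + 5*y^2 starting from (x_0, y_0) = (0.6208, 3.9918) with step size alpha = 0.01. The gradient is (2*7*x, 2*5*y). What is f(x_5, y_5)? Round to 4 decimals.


Gradient descent on f(x,y) = 7*x^2 + 5*y^2.
Starting point: (0.6208, 3.9918), alpha = 0.01
Step 1: grad_x = 2*7*0.6208 = 8.6912, grad_y = 2*5*3.9918 = 39.918
  x_1 = 0.6208 - 0.01*8.6912 = 0.5339
  y_1 = 3.9918 - 0.01*39.918 = 3.5926
Step 2: grad_x = 2*7*0.5339 = 7.4744, grad_y = 2*5*3.5926 = 35.9262
  x_2 = 0.5339 - 0.01*7.4744 = 0.4591
  y_2 = 3.5926 - 0.01*35.9262 = 3.2334
Step 3: grad_x = 2*7*0.4591 = 6.428, grad_y = 2*5*3.2334 = 32.3336
  x_3 = 0.4591 - 0.01*6.428 = 0.3949
  y_3 = 3.2334 - 0.01*32.3336 = 2.91
Step 4: grad_x = 2*7*0.3949 = 5.5281, grad_y = 2*5*2.91 = 29.1002
  x_4 = 0.3949 - 0.01*5.5281 = 0.3396
  y_4 = 2.91 - 0.01*29.1002 = 2.619
Step 5: grad_x = 2*7*0.3396 = 4.7542, grad_y = 2*5*2.619 = 26.1902
  x_5 = 0.3396 - 0.01*4.7542 = 0.292
  y_5 = 2.619 - 0.01*26.1902 = 2.3571
f(0.292, 2.3571) = 7*0.292^2 + 5*2.3571^2 = 28.377


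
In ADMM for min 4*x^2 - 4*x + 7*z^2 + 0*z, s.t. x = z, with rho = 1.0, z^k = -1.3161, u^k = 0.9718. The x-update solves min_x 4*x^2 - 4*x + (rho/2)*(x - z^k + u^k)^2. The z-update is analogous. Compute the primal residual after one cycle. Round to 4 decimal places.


ADMM iteration with rho = 1.0, z^k = -1.3161, u^k = 0.9718
Step 1: x-update.
Minimize 4*x^2 - 4*x + (1.0/2)*(x + 1.3161 + 0.9718)^2
FOC: (2*4 + 1.0)*x = 4 + 1.0*(-1.3161 - 0.9718)
x^{k+1} = 0.1902
Step 2: z-update.
Minimize 7*z^2 + 0*z + (1.0/2)*(0.1902 - z + 0.9718)^2
FOC: (2*7 + 1.0)*z = 0 + 1.0*(0.1902 + 0.9718)
z^{k+1} = 0.0775
Step 3: u-update.
u^{k+1} = 0.9718 + 0.1902 - 0.0775 = 1.0846
Step 4: Primal residual = |0.1902 - 0.0775| = 0.1128


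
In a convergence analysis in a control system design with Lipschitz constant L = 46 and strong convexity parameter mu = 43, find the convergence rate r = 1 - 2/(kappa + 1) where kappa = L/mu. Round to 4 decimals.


Step 1: Compute the condition number.
kappa = L/mu = 46/43 = 1.0698
Step 2: Compute the convergence rate.
r = 1 - 2/(kappa + 1) = 1 - 2*mu/(L + mu) = (L - mu)/(L + mu) = 3/89 = 0.0337


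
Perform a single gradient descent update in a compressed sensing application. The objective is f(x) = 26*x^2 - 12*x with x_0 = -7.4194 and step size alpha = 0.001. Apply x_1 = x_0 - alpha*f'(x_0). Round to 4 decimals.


We compute the gradient at x_0 and apply the update.
f'(x) = 52*x - 12
f'(-7.4194) = 52*-7.4194 - 12 = -397.8088
x_1 = -7.4194 - 0.001*-397.8088 = -7.0216


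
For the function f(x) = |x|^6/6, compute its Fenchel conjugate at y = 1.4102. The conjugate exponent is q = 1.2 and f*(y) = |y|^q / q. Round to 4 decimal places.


The conjugate exponent q satisfies 1/p + 1/q = 1.
p = 6, so q = 6/(6 - 1) = 1.2
|y|^q = 1.4102^1.2 = 1.5106
f*(1.4102) = 1.5106 / 1.2 = 1.2588


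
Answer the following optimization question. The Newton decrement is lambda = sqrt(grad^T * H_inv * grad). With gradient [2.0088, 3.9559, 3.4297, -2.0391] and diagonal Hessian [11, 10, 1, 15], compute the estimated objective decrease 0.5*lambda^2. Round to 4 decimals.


Step 1: H is diagonal, so H^(-1) * g = [0.1826, 0.3956, 3.4297, -0.1359].
Step 2: g^T H^(-1) g = sum_i g_i^2 / H_ii
  = (2.0088)^2/11 + (3.9559)^2/10 + (3.4297)^2/1 + (-2.0391)^2/15
  = 0.3668 + 1.5649 + 11.7628 + 0.2772 = 13.9718
Step 3: Objective decrease = 0.5 * g^T H^(-1) g = 6.9859


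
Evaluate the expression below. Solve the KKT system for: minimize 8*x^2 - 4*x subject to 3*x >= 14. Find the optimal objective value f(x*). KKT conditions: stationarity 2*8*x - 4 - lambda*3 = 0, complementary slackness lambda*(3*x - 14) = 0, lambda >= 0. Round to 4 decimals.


Step 1: Try lambda = 0 (constraint inactive).
x_unc = 4/(2*8) = 0.25
Check: 3*0.25 = 0.75 < 14 -- violated!
Step 2: Constraint must be active: 3*x = 14
x* = 14/3 = 4.6667 (rounded; the exact value 14/3 is used below)
lambda = (2*8*(14/3) - 4)/3 = 23.5556
Step 3: Compute optimal value.
f(x*) = 8*(14/3)^2 - 4*(14/3) = 155.5556


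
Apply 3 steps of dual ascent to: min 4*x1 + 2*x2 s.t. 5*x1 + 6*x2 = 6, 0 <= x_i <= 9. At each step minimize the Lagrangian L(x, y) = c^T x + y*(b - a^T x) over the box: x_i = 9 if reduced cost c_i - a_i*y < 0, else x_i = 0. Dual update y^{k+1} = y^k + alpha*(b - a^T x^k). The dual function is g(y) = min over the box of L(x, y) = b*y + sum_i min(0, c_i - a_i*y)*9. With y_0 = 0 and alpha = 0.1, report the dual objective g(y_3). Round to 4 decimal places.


Dual ascent for LP: min 4*x1 + 2*x2, 5*x1 + 6*x2 = 6, 0 <= x_i <= 9
Step 1: y^k = 0.0, reduced costs: (4.0, 2.0)
  x^k = (0.0, 0.0), subgradient = b - a^T x = 6.0
  y^{k+1} = 0.0 + 0.1*6.0 = 0.6
Step 2: y^k = 0.6, reduced costs: (1.0, -1.6)
  x^k = (0.0, 9.0), subgradient = b - a^T x = -48.0
  y^{k+1} = 0.6 + 0.1*-48.0 = -4.2
Step 3: y^k = -4.2, reduced costs: (25.0, 27.2)
  x^k = (0.0, 0.0), subgradient = b - a^T x = 6.0
  y^{k+1} = -4.2 + 0.1*6.0 = -3.6
Dual objective at y_3 = -3.6: reduced costs (22.0, 23.6), box minimizer x = (0.0, 0.0)
g(y_3) = b*y + (c1 - a1*y)*x1 + (c2 - a2*y)*x2 = 6*(-3.6) + 22.0*0.0 + 23.6*0.0 = -21.6 + 0.0 + 0.0 = -21.6


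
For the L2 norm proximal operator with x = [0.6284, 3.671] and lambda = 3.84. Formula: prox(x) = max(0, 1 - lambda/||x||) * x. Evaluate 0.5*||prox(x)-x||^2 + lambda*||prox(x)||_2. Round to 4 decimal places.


Step 1: Compute ||x||.
||x|| = 3.7244
Step 2: Compute scaling factor.
scale = max(0, 1 - 3.84/3.7244) = 0.0
Step 3: prox(x) = [0.0, 0.0]
||prox(x)|| = 0.0
Step 4: Proximal objective.
0.5*||prox-x||^2 = 6.9356
lambda*||prox|| = 0.0
Total = 6.9356


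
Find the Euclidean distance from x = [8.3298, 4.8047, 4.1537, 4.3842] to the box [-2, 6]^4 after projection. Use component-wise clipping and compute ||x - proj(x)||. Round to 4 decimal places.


Project each component onto [-2, 6].
clip(8.3298) = 6.0, clip(4.8047) = 4.8047, clip(4.1537) = 4.1537, clip(4.3842) = 4.3842
Projection = [6.0, 4.8047, 4.1537, 4.3842]
Squared diffs: [5.428, 0.0, 0.0, 0.0]
Distance = sqrt(5.428) = 2.3298


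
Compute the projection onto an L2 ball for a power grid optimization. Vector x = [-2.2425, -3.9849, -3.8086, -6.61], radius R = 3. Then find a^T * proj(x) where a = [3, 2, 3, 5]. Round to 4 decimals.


Step 1: Compute ||x|| (intermediates to 6 decimals).
||x|| = sqrt((-2.2425)^2 + (-3.9849)^2 + (-3.8086)^2 + (-6.61)^2) = 8.894142
Step 2: Project.
Since ||x|| > R, scale = R/||x|| = 3/8.894142 = 0.337301, proj(x) = scale * x
proj(x) = [-0.756397, -1.344111, -1.284645, -2.22956]
Step 3: Dot product.
a^T * proj(x) = 3*(-0.756397) + 2*(-1.344111) + 3*(-1.284645) + 5*(-2.22956) = -19.9591


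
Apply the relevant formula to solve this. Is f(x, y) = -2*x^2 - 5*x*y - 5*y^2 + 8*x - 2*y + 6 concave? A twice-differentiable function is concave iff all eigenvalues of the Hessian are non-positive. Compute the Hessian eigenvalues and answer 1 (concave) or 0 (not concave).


The Hessian of f(x,y) = -2*x^2 - 5*x*y - 5*y^2 + 8*x - 2*y + 6 is:
H = [[-4, -5], [-5, -10]]
Trace = -4 - 10 = -14
Determinant = -4*-10 - (-5)^2 = 15
Discriminant = (-14)^2 - 4*15 = 136.0
Eigenvalues: lambda_1 = -12.831, lambda_2 = -1.169
The function is concave.

1


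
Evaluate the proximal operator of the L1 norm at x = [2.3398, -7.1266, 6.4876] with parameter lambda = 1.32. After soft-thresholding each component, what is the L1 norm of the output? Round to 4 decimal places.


Soft-thresholding with lambda = 1.32:
prox(2.3398) = sign(2.3398)*max(|2.3398| - 1.32, 0) = 1.0198
prox(-7.1266) = sign(-7.1266)*max(|-7.1266| - 1.32, 0) = -5.8066
prox(6.4876) = sign(6.4876)*max(|6.4876| - 1.32, 0) = 5.1676
prox(x) = [1.0198, -5.8066, 5.1676]
||prox(x)||_1 = 1.0198 + 5.8066 + 5.1676 = 11.994


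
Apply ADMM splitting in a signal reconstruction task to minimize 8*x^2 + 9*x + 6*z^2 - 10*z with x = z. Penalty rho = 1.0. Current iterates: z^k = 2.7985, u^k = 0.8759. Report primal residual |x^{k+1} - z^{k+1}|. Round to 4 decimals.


ADMM iteration with rho = 1.0, z^k = 2.7985, u^k = 0.8759
Step 1: x-update.
Minimize 8*x^2 + 9*x + (1.0/2)*(x - 2.7985 + 0.8759)^2
FOC: (2*8 + 1.0)*x = -9 + 1.0*(2.7985 - 0.8759)
x^{k+1} = -0.4163
Step 2: z-update.
Minimize 6*z^2 - 10*z + (1.0/2)*(-0.4163 - z + 0.8759)^2
FOC: (2*6 + 1.0)*z = 10 + 1.0*(-0.4163 + 0.8759)
z^{k+1} = 0.8046
Step 3: u-update.
u^{k+1} = 0.8759 - 0.4163 - 0.8046 = -0.345
Step 4: Primal residual = |-0.4163 - 0.8046| = 1.2209


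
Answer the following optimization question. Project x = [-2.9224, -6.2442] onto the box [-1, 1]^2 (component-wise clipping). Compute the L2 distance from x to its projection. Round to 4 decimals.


Project each component onto [-1, 1].
clip(-2.9224) = -1.0, clip(-6.2442) = -1.0
Projection = [-1.0, -1.0]
Squared diffs: [3.6956, 27.5016]
Distance = sqrt(31.1972) = 5.5855


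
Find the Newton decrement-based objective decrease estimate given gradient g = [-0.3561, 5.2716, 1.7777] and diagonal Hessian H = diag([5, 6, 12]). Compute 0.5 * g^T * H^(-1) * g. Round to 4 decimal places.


Step 1: H is diagonal, so H^(-1) * g = [-0.0712, 0.8786, 0.1481].
Step 2: g^T H^(-1) g = sum_i g_i^2 / H_ii
  = (-0.3561)^2/5 + (5.2716)^2/6 + (1.7777)^2/12
  = 0.0254 + 4.6316 + 0.2634 = 4.9203
Step 3: Objective decrease = 0.5 * g^T H^(-1) g = 2.4602


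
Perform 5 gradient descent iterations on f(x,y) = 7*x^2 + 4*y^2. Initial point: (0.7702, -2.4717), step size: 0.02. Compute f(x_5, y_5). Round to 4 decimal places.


Gradient descent on f(x,y) = 7*x^2 + 4*y^2.
Starting point: (0.7702, -2.4717), alpha = 0.02
Step 1: grad_x = 2*7*0.7702 = 10.7828, grad_y = 2*4*-2.4717 = -19.7736
  x_1 = 0.7702 - 0.02*10.7828 = 0.5545
  y_1 = -2.4717 - 0.02*-19.7736 = -2.0762
Step 2: grad_x = 2*7*0.5545 = 7.7636, grad_y = 2*4*-2.0762 = -16.6098
  x_2 = 0.5545 - 0.02*7.7636 = 0.3993
  y_2 = -2.0762 - 0.02*-16.6098 = -1.744
Step 3: grad_x = 2*7*0.3993 = 5.5898, grad_y = 2*4*-1.744 = -13.9523
  x_3 = 0.3993 - 0.02*5.5898 = 0.2875
  y_3 = -1.744 - 0.02*-13.9523 = -1.465
Step 4: grad_x = 2*7*0.2875 = 4.0247, grad_y = 2*4*-1.465 = -11.7199
  x_4 = 0.2875 - 0.02*4.0247 = 0.207
  y_4 = -1.465 - 0.02*-11.7199 = -1.2306
Step 5: grad_x = 2*7*0.207 = 2.8978, grad_y = 2*4*-1.2306 = -9.8447
  x_5 = 0.207 - 0.02*2.8978 = 0.149
  y_5 = -1.2306 - 0.02*-9.8447 = -1.0337
f(0.149, -1.0337) = 7*0.149^2 + 4*(-1.0337)^2 = 4.4296


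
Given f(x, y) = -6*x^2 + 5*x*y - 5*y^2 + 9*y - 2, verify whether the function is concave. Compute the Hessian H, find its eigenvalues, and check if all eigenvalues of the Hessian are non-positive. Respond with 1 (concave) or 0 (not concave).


The Hessian of f(x,y) = -6*x^2 + 5*x*y - 5*y^2 + 9*y - 2 is:
H = [[-12, 5], [5, -10]]
Trace = -12 - 10 = -22
Determinant = -12*-10 - (5)^2 = 95
Discriminant = (-22)^2 - 4*95 = 104.0
Eigenvalues: lambda_1 = -16.099, lambda_2 = -5.901
The function is concave.

1


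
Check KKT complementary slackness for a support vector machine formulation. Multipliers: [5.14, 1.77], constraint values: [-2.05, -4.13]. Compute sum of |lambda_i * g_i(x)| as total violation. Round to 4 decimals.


KKT complementary slackness check:
lambda_1 * g_1 = 5.14 * -2.05 = -10.537
lambda_2 * g_2 = 1.77 * -4.13 = -7.3101
Total violation = 10.537 + 7.3101 = 17.8471


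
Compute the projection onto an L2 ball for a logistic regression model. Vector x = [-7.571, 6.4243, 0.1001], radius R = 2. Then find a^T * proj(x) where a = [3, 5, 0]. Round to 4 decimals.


Step 1: Compute ||x|| (intermediates to 6 decimals).
||x|| = sqrt((-7.571)^2 + 6.4243^2 + 0.1001^2) = 9.929838
Step 2: Project.
Since ||x|| > R, scale = R/||x|| = 2/9.929838 = 0.201413, proj(x) = scale * x
proj(x) = [-1.524898, 1.293938, 0.020161]
Step 3: Dot product.
a^T * proj(x) = 3*(-1.524898) + 5*1.293938 + 0*0.020161 = 1.895


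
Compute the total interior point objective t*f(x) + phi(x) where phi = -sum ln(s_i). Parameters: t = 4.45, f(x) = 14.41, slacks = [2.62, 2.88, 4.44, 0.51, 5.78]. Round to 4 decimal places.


Step 1: Compute log-barrier.
ln values: [0.9632, 1.0578, 1.4907, -0.6733, 1.7544]
phi = -(0.9632 + 1.0578 + 1.4907 - 0.6733 + 1.7544) = -4.5927
Step 2: Compute augmented objective.
t*f(x) = 4.45*14.41 = 64.1245
Total = 64.1245 - 4.5927 = 59.5318


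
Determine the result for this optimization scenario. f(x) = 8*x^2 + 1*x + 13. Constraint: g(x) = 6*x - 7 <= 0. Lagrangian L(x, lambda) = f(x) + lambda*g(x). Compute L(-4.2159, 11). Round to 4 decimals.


Step 1: Evaluate f(x).
f(-4.2159) = 8*(-4.2159)^2 + 1*(-4.2159) + 13 = 150.9746
Step 2: Evaluate g(x).
g(-4.2159) = 6*-4.2159 - 7 = -32.2954
Step 3: Compute Lagrangian.
L = 150.9746 + 11*-32.2954 = -204.2748


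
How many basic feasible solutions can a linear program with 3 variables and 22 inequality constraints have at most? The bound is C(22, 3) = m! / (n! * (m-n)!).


Each vertex corresponds to some choice of n active constraints out of m, so the number of vertices is at most C(m, n) = m! / (n!(m-n)!).
m = 22, n = 3
Numerator: 22 * 21 * 20
Denominator: 3! = 6
C(22, 3) = 1540


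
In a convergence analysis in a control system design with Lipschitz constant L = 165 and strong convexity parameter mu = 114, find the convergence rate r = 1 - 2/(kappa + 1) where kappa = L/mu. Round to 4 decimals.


Step 1: Compute the condition number.
kappa = L/mu = 165/114 = 1.4474
Step 2: Compute the convergence rate.
r = 1 - 2/(kappa + 1) = 1 - 2*mu/(L + mu) = (L - mu)/(L + mu) = 51/279 = 0.1828


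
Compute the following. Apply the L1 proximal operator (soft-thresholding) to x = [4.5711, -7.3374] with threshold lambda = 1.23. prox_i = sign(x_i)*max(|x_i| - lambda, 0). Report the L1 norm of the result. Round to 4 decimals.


Soft-thresholding with lambda = 1.23:
prox(4.5711) = sign(4.5711)*max(|4.5711| - 1.23, 0) = 3.3411
prox(-7.3374) = sign(-7.3374)*max(|-7.3374| - 1.23, 0) = -6.1074
prox(x) = [3.3411, -6.1074]
||prox(x)||_1 = 3.3411 + 6.1074 = 9.4485


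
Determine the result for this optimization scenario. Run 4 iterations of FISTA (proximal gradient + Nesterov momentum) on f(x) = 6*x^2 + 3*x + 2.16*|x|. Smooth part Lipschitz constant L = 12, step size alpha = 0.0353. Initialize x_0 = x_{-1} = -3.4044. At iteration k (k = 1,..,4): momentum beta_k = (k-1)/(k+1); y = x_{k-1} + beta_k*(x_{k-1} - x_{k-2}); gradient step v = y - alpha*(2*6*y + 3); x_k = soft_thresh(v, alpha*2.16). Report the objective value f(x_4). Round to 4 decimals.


FISTA on f(x) = 6*x^2 + 3*x + 2.16*|x|
L = 12, alpha = 0.0353
Iteration 1: beta = 0.0, y = -3.4044 + 0.0*(-3.4044 + 3.4044) = -3.4044
  grad(y) = -37.8528, v = y - alpha*grad = -2.0682
  prox(v) = soft_thresh(-2.0682, 0.0762) = -1.9919
Iteration 2: beta = 0.3333, y = -1.9919 + 0.3333*(-1.9919 + 3.4044) = -1.5211
  grad(y) = -15.2536, v = y - alpha*grad = -0.9827
  prox(v) = soft_thresh(-0.9827, 0.0762) = -0.9064
Iteration 3: beta = 0.5, y = -0.9064 + 0.5*(-0.9064 + 1.9919) = -0.3637
  grad(y) = -1.3641, v = y - alpha*grad = -0.3155
  prox(v) = soft_thresh(-0.3155, 0.0762) = -0.2393
Iteration 4: beta = 0.6, y = -0.2393 + 0.6*(-0.2393 + 0.9064) = 0.161
  grad(y) = 4.9323, v = y - alpha*grad = -0.0131
  prox(v) = soft_thresh(-0.0131, 0.0762) = 0.0
f(x_4) = 6*0.0^2 + 3*0.0 + 2.16*|0.0| = 0.0


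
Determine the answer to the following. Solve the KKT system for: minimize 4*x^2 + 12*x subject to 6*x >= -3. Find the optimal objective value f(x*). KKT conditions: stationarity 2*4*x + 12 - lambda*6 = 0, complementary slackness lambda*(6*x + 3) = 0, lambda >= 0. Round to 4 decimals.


Step 1: Try lambda = 0 (constraint inactive).
x_unc = -12/(2*4) = -1.5
Check: 6*-1.5 = -9.0 < -3 -- violated!
Step 2: Constraint must be active: 6*x = -3
x* = -3/6 = -0.5
lambda = (2*4*(-0.5) + 12)/6 = 1.3333
Step 3: Compute optimal value.
f(x*) = 4*(-0.5)^2 + 12*(-0.5) = -5.0


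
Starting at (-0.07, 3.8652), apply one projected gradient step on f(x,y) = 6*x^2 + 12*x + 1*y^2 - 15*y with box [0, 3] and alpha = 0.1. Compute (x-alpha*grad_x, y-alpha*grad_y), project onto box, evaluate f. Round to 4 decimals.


Step 1: Compute gradient at (-0.07, 3.8652).
grad_x = 2*6*-0.07 + 12 = 11.16
grad_y = 2*1*3.8652 - 15 = -7.2696
Step 2: Gradient step.
x_raw = -0.07 - 0.1*11.16 = -1.186
y_raw = 3.8652 - 0.1*-7.2696 = 4.5922
Step 3: Project onto [0, 3].
x_proj = clip(-1.186) = 0.0
y_proj = clip(4.5922) = 3.0
Step 4: Evaluate f.
f(0.0, 3.0) = -36.0


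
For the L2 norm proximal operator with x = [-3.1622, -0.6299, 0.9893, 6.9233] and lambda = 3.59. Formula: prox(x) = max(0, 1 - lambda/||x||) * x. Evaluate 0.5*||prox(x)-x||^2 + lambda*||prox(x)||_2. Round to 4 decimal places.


Step 1: Compute ||x||.
||x|| = 7.7011
Step 2: Compute scaling factor.
scale = max(0, 1 - 3.59/7.7011) = 0.5338
Step 3: prox(x) = [-1.6881, -0.3363, 0.5281, 3.6959]
||prox(x)|| = 4.1111
Step 4: Proximal objective.
0.5*||prox-x||^2 = 6.4441
lambda*||prox|| = 14.7588
Total = 21.2029


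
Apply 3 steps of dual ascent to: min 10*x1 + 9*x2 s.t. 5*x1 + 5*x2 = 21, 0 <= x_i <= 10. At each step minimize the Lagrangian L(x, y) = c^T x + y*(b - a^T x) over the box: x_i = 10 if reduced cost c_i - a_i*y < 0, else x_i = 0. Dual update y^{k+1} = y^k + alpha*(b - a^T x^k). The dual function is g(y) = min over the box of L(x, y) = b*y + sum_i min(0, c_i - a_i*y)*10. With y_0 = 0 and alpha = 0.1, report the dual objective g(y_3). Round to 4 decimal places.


Dual ascent for LP: min 10*x1 + 9*x2, 5*x1 + 5*x2 = 21, 0 <= x_i <= 10
Step 1: y^k = 0.0, reduced costs: (10.0, 9.0)
  x^k = (0.0, 0.0), subgradient = b - a^T x = 21.0
  y^{k+1} = 0.0 + 0.1*21.0 = 2.1
Step 2: y^k = 2.1, reduced costs: (-0.5, -1.5)
  x^k = (10.0, 10.0), subgradient = b - a^T x = -79.0
  y^{k+1} = 2.1 + 0.1*-79.0 = -5.8
Step 3: y^k = -5.8, reduced costs: (39.0, 38.0)
  x^k = (0.0, 0.0), subgradient = b - a^T x = 21.0
  y^{k+1} = -5.8 + 0.1*21.0 = -3.7
Dual objective at y_3 = -3.7: reduced costs (28.5, 27.5), box minimizer x = (0.0, 0.0)
g(y_3) = b*y + (c1 - a1*y)*x1 + (c2 - a2*y)*x2 = 21*(-3.7) + 28.5*0.0 + 27.5*0.0 = -77.7 + 0.0 + 0.0 = -77.7


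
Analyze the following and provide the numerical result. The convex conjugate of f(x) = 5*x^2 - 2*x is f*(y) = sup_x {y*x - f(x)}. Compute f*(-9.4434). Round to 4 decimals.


f*(y) = sup_x {y*x - a*x^2 - b*x} = sup_x {(y-b)*x - a*x^2}
FOC: (y - b) - 2a*x = 0 => x* = (y - b)/(2a)
x* = (-9.4434 + 2)/(2*5) = -0.7443
f*(-9.4434) = (y-b)^2/(4a) = (-9.4434 + 2)^2/(4*5)
= 55.4042/20 = 2.7702


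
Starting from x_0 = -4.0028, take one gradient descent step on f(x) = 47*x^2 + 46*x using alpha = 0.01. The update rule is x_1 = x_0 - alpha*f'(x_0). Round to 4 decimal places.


We compute the gradient at x_0 and apply the update.
f'(x) = 94*x + 46
f'(-4.0028) = 94*-4.0028 + 46 = -330.2632
x_1 = -4.0028 - 0.01*-330.2632 = -0.7002


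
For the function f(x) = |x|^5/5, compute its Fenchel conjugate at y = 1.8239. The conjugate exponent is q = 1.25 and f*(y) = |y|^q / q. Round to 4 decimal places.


The conjugate exponent q satisfies 1/p + 1/q = 1.
p = 5, so q = 5/(5 - 1) = 1.25
|y|^q = 1.8239^1.25 = 2.1196
f*(1.8239) = 2.1196 / 1.25 = 1.6957


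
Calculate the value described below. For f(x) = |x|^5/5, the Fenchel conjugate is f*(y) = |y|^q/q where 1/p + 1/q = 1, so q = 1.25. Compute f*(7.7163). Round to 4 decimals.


The conjugate exponent q satisfies 1/p + 1/q = 1.
p = 5, so q = 5/(5 - 1) = 1.25
|y|^q = 7.7163^1.25 = 12.8606
f*(7.7163) = 12.8606 / 1.25 = 10.2885


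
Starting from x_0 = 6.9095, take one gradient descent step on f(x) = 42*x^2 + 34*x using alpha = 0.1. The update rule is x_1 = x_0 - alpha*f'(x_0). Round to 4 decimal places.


We compute the gradient at x_0 and apply the update.
f'(x) = 84*x + 34
f'(6.9095) = 84*6.9095 + 34 = 614.398
x_1 = 6.9095 - 0.1*614.398 = -54.5303


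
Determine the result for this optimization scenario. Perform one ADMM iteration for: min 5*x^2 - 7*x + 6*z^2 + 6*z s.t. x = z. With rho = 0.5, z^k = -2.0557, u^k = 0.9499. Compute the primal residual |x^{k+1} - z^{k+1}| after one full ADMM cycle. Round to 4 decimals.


ADMM iteration with rho = 0.5, z^k = -2.0557, u^k = 0.9499
Step 1: x-update.
Minimize 5*x^2 - 7*x + (0.5/2)*(x + 2.0557 + 0.9499)^2
FOC: (2*5 + 0.5)*x = 7 + 0.5*(-2.0557 - 0.9499)
x^{k+1} = 0.5235
Step 2: z-update.
Minimize 6*z^2 + 6*z + (0.5/2)*(0.5235 - z + 0.9499)^2
FOC: (2*6 + 0.5)*z = -6 + 0.5*(0.5235 + 0.9499)
z^{k+1} = -0.4211
Step 3: u-update.
u^{k+1} = 0.9499 + 0.5235 + 0.4211 = 1.8945
Step 4: Primal residual = |0.5235 + 0.4211| = 0.9446


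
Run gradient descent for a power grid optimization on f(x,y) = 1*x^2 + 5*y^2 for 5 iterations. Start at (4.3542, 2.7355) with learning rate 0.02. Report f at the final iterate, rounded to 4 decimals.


Gradient descent on f(x,y) = 1*x^2 + 5*y^2.
Starting point: (4.3542, 2.7355), alpha = 0.02
Step 1: grad_x = 2*1*4.3542 = 8.7084, grad_y = 2*5*2.7355 = 27.355
  x_1 = 4.3542 - 0.02*8.7084 = 4.18
  y_1 = 2.7355 - 0.02*27.355 = 2.1884
Step 2: grad_x = 2*1*4.18 = 8.3601, grad_y = 2*5*2.1884 = 21.884
  x_2 = 4.18 - 0.02*8.3601 = 4.0128
  y_2 = 2.1884 - 0.02*21.884 = 1.7507
Step 3: grad_x = 2*1*4.0128 = 8.0257, grad_y = 2*5*1.7507 = 17.5072
  x_3 = 4.0128 - 0.02*8.0257 = 3.8523
  y_3 = 1.7507 - 0.02*17.5072 = 1.4006
Step 4: grad_x = 2*1*3.8523 = 7.7046, grad_y = 2*5*1.4006 = 14.0058
  x_4 = 3.8523 - 0.02*7.7046 = 3.6982
  y_4 = 1.4006 - 0.02*14.0058 = 1.1205
Step 5: grad_x = 2*1*3.6982 = 7.3964, grad_y = 2*5*1.1205 = 11.2046
  x_5 = 3.6982 - 0.02*7.3964 = 3.5503
  y_5 = 1.1205 - 0.02*11.2046 = 0.8964
f(3.5503, 0.8964) = 1*3.5503^2 + 5*0.8964^2 = 16.622


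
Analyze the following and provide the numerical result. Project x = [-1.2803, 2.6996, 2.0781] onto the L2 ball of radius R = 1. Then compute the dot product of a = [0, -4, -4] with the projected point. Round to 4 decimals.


Step 1: Compute ||x|| (intermediates to 6 decimals).
||x|| = sqrt((-1.2803)^2 + 2.6996^2 + 2.0781^2) = 3.639438
Step 2: Project.
Since ||x|| > R, scale = R/||x|| = 1/3.639438 = 0.274768, proj(x) = scale * x
proj(x) = [-0.351785, 0.741764, 0.570995]
Step 3: Dot product.
a^T * proj(x) = 0*(-0.351785) - 4*0.741764 - 4*0.570995 = -5.251


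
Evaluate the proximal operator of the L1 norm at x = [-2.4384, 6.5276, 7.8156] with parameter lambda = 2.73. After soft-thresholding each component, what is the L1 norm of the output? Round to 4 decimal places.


Soft-thresholding with lambda = 2.73:
prox(-2.4384) = sign(-2.4384)*max(|-2.4384| - 2.73, 0) = 0.0
prox(6.5276) = sign(6.5276)*max(|6.5276| - 2.73, 0) = 3.7976
prox(7.8156) = sign(7.8156)*max(|7.8156| - 2.73, 0) = 5.0856
prox(x) = [0.0, 3.7976, 5.0856]
||prox(x)||_1 = 0.0 + 3.7976 + 5.0856 = 8.8832


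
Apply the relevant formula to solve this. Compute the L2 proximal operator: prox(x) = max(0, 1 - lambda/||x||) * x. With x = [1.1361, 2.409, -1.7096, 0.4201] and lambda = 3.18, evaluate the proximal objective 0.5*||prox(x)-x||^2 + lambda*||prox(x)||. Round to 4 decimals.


Step 1: Compute ||x||.
||x|| = 3.1927
Step 2: Compute scaling factor.
scale = max(0, 1 - 3.18/3.1927) = 0.004
Step 3: prox(x) = [0.0045, 0.0096, -0.0068, 0.0017]
||prox(x)|| = 0.0127
Step 4: Proximal objective.
0.5*||prox-x||^2 = 5.0562
lambda*||prox|| = 0.0404
Total = 5.0965


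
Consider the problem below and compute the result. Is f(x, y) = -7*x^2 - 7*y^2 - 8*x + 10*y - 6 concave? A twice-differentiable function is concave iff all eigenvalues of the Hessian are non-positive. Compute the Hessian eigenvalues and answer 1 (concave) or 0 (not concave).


The Hessian of f(x,y) = -7*x^2 - 7*y^2 - 8*x + 10*y - 6 is:
H = [[-14, 0], [0, -14]]
Trace = -14 - 14 = -28
Determinant = -14*-14 - (0)^2 = 196
Discriminant = (-28)^2 - 4*196 = 0.0
Eigenvalues: lambda_1 = -14.0, lambda_2 = -14.0
The function is concave.

1


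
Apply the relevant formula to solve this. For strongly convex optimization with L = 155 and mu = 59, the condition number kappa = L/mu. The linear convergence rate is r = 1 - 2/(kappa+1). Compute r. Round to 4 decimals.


Step 1: Compute the condition number.
kappa = L/mu = 155/59 = 2.6271
Step 2: Compute the convergence rate.
r = 1 - 2/(kappa + 1) = 1 - 2*mu/(L + mu) = (L - mu)/(L + mu) = 96/214 = 0.4486


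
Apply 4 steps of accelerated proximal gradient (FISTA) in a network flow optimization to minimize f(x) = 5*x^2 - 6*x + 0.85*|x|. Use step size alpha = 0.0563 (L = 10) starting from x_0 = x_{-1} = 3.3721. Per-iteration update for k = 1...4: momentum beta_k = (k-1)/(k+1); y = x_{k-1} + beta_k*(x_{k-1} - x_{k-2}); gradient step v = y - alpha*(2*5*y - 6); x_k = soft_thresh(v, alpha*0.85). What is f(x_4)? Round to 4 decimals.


FISTA on f(x) = 5*x^2 - 6*x + 0.85*|x|
L = 10, alpha = 0.0563
Iteration 1: beta = 0.0, y = 3.3721 + 0.0*(3.3721 - 3.3721) = 3.3721
  grad(y) = 27.721, v = y - alpha*grad = 1.8114
  prox(v) = soft_thresh(1.8114, 0.0479) = 1.7636
Iteration 2: beta = 0.3333, y = 1.7636 + 0.3333*(1.7636 - 3.3721) = 1.2274
  grad(y) = 6.2737, v = y - alpha*grad = 0.8742
  prox(v) = soft_thresh(0.8742, 0.0479) = 0.8263
Iteration 3: beta = 0.5, y = 0.8263 + 0.5*(0.8263 - 1.7636) = 0.3577
  grad(y) = -2.4232, v = y - alpha*grad = 0.4941
  prox(v) = soft_thresh(0.4941, 0.0479) = 0.4463
Iteration 4: beta = 0.6, y = 0.4463 + 0.6*(0.4463 - 0.8263) = 0.2182
  grad(y) = -3.8178, v = y - alpha*grad = 0.4332
  prox(v) = soft_thresh(0.4332, 0.0479) = 0.3853
f(x_4) = 5*0.3853^2 - 6*0.3853 + 0.85*|0.3853| = -1.242


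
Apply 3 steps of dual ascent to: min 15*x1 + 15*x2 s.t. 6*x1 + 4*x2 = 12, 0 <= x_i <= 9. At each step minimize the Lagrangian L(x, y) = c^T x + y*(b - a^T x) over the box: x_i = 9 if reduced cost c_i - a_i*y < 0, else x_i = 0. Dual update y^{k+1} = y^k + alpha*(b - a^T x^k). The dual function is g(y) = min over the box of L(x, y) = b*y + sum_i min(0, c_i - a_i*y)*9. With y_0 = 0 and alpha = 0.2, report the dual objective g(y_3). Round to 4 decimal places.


Dual ascent for LP: min 15*x1 + 15*x2, 6*x1 + 4*x2 = 12, 0 <= x_i <= 9
Step 1: y^k = 0.0, reduced costs: (15.0, 15.0)
  x^k = (0.0, 0.0), subgradient = b - a^T x = 12.0
  y^{k+1} = 0.0 + 0.2*12.0 = 2.4
Step 2: y^k = 2.4, reduced costs: (0.6, 5.4)
  x^k = (0.0, 0.0), subgradient = b - a^T x = 12.0
  y^{k+1} = 2.4 + 0.2*12.0 = 4.8
Step 3: y^k = 4.8, reduced costs: (-13.8, -4.2)
  x^k = (9.0, 9.0), subgradient = b - a^T x = -78.0
  y^{k+1} = 4.8 + 0.2*-78.0 = -10.8
Dual objective at y_3 = -10.8: reduced costs (79.8, 58.2), box minimizer x = (0.0, 0.0)
g(y_3) = b*y + (c1 - a1*y)*x1 + (c2 - a2*y)*x2 = 12*(-10.8) + 79.8*0.0 + 58.2*0.0 = -129.6 + 0.0 + 0.0 = -129.6


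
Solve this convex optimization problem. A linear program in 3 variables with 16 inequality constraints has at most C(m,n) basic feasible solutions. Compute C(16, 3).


Each vertex corresponds to some choice of n active constraints out of m, so the number of vertices is at most C(m, n) = m! / (n!(m-n)!).
m = 16, n = 3
Numerator: 16 * 15 * 14
Denominator: 3! = 6
C(16, 3) = 560


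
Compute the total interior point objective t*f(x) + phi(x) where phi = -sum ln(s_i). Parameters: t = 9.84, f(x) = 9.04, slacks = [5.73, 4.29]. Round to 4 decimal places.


Step 1: Compute log-barrier.
ln values: [1.7457, 1.4563]
phi = -(1.7457 + 1.4563) = -3.202
Step 2: Compute augmented objective.
t*f(x) = 9.84*9.04 = 88.9536
Total = 88.9536 - 3.202 = 85.7516


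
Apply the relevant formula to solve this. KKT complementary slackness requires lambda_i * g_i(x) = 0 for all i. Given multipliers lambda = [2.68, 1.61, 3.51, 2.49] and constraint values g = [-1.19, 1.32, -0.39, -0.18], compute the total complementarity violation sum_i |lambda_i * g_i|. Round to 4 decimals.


KKT complementary slackness check:
lambda_1 * g_1 = 2.68 * -1.19 = -3.1892
lambda_2 * g_2 = 1.61 * 1.32 = 2.1252
lambda_3 * g_3 = 3.51 * -0.39 = -1.3689
lambda_4 * g_4 = 2.49 * -0.18 = -0.4482
Total violation = 3.1892 + 2.1252 + 1.3689 + 0.4482 = 7.1315


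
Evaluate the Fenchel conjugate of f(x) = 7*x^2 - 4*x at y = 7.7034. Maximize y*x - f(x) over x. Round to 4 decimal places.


f*(y) = sup_x {y*x - a*x^2 - b*x} = sup_x {(y-b)*x - a*x^2}
FOC: (y - b) - 2a*x = 0 => x* = (y - b)/(2a)
x* = (7.7034 + 4)/(2*7) = 0.836
f*(7.7034) = (y-b)^2/(4a) = (7.7034 + 4)^2/(4*7)
= 136.9696/28 = 4.8918


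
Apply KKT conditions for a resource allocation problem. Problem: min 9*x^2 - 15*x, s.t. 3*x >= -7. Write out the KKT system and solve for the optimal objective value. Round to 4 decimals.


Step 1: Try lambda = 0 (constraint inactive).
Stationarity: 2*9*x - 15 = 0
x* = 15/(2*9) = 5/6 = 0.8333 (rounded; the exact value 5/6 is used below)
Check constraint: 3*0.8333 = 2.4999 >= -7 -- satisfied.
Step 2: Compute optimal value.
f(x*) = 9*(5/6)^2 - 15*(5/6) = -6.25


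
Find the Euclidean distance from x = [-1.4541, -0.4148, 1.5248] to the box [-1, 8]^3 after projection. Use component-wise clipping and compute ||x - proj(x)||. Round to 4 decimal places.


Project each component onto [-1, 8].
clip(-1.4541) = -1.0, clip(-0.4148) = -0.4148, clip(1.5248) = 1.5248
Projection = [-1.0, -0.4148, 1.5248]
Squared diffs: [0.2062, 0.0, 0.0]
Distance = sqrt(0.2062) = 0.4541


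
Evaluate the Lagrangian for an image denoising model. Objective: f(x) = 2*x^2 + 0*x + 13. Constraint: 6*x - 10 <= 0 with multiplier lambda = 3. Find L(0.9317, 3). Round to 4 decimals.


Step 1: Evaluate f(x).
f(0.9317) = 2*0.9317^2 + 0*0.9317 + 13 = 14.7361
Step 2: Evaluate g(x).
g(0.9317) = 6*0.9317 - 10 = -4.4098
Step 3: Compute Lagrangian.
L = 14.7361 + 3*-4.4098 = 1.5067


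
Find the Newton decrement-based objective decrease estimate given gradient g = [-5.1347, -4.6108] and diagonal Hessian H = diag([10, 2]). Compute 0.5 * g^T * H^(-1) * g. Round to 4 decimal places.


Step 1: H is diagonal, so H^(-1) * g = [-0.5135, -2.3054].
Step 2: g^T H^(-1) g = sum_i g_i^2 / H_ii
  = (-5.1347)^2/10 + (-4.6108)^2/2
  = 2.6365 + 10.6297 = 13.2663
Step 3: Objective decrease = 0.5 * g^T H^(-1) g = 6.6331


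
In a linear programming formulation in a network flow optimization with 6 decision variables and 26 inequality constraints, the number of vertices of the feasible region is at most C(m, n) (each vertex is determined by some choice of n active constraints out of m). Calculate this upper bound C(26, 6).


Each vertex corresponds to some choice of n active constraints out of m, so the number of vertices is at most C(m, n) = m! / (n!(m-n)!).
m = 26, n = 6
Numerator: 26 * 25 * 24 * 23 * 22 * 21
Denominator: 6! = 720
C(26, 6) = 230230


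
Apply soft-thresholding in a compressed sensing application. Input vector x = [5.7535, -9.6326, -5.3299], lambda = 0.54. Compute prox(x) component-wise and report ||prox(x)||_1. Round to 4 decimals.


Soft-thresholding with lambda = 0.54:
prox(5.7535) = sign(5.7535)*max(|5.7535| - 0.54, 0) = 5.2135
prox(-9.6326) = sign(-9.6326)*max(|-9.6326| - 0.54, 0) = -9.0926
prox(-5.3299) = sign(-5.3299)*max(|-5.3299| - 0.54, 0) = -4.7899
prox(x) = [5.2135, -9.0926, -4.7899]
||prox(x)||_1 = 5.2135 + 9.0926 + 4.7899 = 19.096


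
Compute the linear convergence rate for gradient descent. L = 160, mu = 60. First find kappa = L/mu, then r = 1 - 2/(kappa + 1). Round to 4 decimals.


Step 1: Compute the condition number.
kappa = L/mu = 160/60 = 2.6667
Step 2: Compute the convergence rate.
r = 1 - 2/(kappa + 1) = 1 - 2*mu/(L + mu) = (L - mu)/(L + mu) = 100/220 = 0.4545


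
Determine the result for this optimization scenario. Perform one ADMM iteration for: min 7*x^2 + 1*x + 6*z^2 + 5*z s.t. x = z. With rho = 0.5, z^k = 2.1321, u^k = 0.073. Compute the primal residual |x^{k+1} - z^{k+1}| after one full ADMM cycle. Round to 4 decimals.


ADMM iteration with rho = 0.5, z^k = 2.1321, u^k = 0.073
Step 1: x-update.
Minimize 7*x^2 + 1*x + (0.5/2)*(x - 2.1321 + 0.073)^2
FOC: (2*7 + 0.5)*x = -1 + 0.5*(2.1321 - 0.073)
x^{k+1} = 0.002
Step 2: z-update.
Minimize 6*z^2 + 5*z + (0.5/2)*(0.002 - z + 0.073)^2
FOC: (2*6 + 0.5)*z = -5 + 0.5*(0.002 + 0.073)
z^{k+1} = -0.397
Step 3: u-update.
u^{k+1} = 0.073 + 0.002 + 0.397 = 0.472
Step 4: Primal residual = |0.002 + 0.397| = 0.399


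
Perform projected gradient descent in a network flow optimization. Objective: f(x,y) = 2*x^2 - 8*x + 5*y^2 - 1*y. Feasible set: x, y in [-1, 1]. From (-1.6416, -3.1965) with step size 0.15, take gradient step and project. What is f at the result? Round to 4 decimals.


Step 1: Compute gradient at (-1.6416, -3.1965).
grad_x = 2*2*-1.6416 - 8 = -14.5664
grad_y = 2*5*-3.1965 - 1 = -32.965
Step 2: Gradient step.
x_raw = -1.6416 - 0.15*-14.5664 = 0.5434
y_raw = -3.1965 - 0.15*-32.965 = 1.7483
Step 3: Project onto [-1, 1].
x_proj = clip(0.5434) = 0.5434
y_proj = clip(1.7483) = 1.0
Step 4: Evaluate f.
f(0.5434, 1.0) = 0.2436


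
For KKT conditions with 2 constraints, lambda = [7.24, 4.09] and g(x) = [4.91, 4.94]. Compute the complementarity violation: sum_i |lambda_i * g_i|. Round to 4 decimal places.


KKT complementary slackness check:
lambda_1 * g_1 = 7.24 * 4.91 = 35.5484
lambda_2 * g_2 = 4.09 * 4.94 = 20.2046
Total violation = 35.5484 + 20.2046 = 55.753


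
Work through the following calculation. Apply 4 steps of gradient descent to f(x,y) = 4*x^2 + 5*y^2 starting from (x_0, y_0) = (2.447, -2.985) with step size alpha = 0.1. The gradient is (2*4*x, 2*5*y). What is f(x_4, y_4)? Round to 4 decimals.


Gradient descent on f(x,y) = 4*x^2 + 5*y^2.
Starting point: (2.447, -2.985), alpha = 0.1
Step 1: grad_x = 2*4*2.447 = 19.576, grad_y = 2*5*-2.985 = -29.85
  x_1 = 2.447 - 0.1*19.576 = 0.4894
  y_1 = -2.985 - 0.1*-29.85 = 0.0
Step 2: grad_x = 2*4*0.4894 = 3.9152, grad_y = 2*5*0.0 = 0.0
  x_2 = 0.4894 - 0.1*3.9152 = 0.0979
  y_2 = 0.0 - 0.1*0.0 = 0.0
Step 3: grad_x = 2*4*0.0979 = 0.783, grad_y = 2*5*0.0 = 0.0
  x_3 = 0.0979 - 0.1*0.783 = 0.0196
  y_3 = 0.0 - 0.1*0.0 = 0.0
Step 4: grad_x = 2*4*0.0196 = 0.1566, grad_y = 2*5*0.0 = 0.0
  x_4 = 0.0196 - 0.1*0.1566 = 0.0039
  y_4 = 0.0 - 0.1*0.0 = 0.0
f(0.0039, 0.0) = 4*0.0039^2 + 5*0.0^2 = 0.0001


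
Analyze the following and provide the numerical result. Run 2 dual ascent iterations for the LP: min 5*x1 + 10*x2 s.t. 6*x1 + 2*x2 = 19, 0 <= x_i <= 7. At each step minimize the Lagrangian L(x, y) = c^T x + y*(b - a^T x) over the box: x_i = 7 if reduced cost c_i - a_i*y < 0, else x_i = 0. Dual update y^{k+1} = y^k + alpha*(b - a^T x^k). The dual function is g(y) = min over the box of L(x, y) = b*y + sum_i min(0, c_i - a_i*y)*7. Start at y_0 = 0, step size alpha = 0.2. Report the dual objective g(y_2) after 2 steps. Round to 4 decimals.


Dual ascent for LP: min 5*x1 + 10*x2, 6*x1 + 2*x2 = 19, 0 <= x_i <= 7
Step 1: y^k = 0.0, reduced costs: (5.0, 10.0)
  x^k = (0.0, 0.0), subgradient = b - a^T x = 19.0
  y^{k+1} = 0.0 + 0.2*19.0 = 3.8
Step 2: y^k = 3.8, reduced costs: (-17.8, 2.4)
  x^k = (7.0, 0.0), subgradient = b - a^T x = -23.0
  y^{k+1} = 3.8 + 0.2*-23.0 = -0.8
Dual objective at y_2 = -0.8: reduced costs (9.8, 11.6), box minimizer x = (0.0, 0.0)
g(y_2) = b*y + (c1 - a1*y)*x1 + (c2 - a2*y)*x2 = 19*(-0.8) + 9.8*0.0 + 11.6*0.0 = -15.2 + 0.0 + 0.0 = -15.2


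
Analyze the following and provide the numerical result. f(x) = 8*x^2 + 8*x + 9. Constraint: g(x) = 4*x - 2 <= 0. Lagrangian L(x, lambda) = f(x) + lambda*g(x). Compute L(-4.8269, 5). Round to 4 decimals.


Step 1: Evaluate f(x).
f(-4.8269) = 8*(-4.8269)^2 + 8*(-4.8269) + 9 = 156.7765
Step 2: Evaluate g(x).
g(-4.8269) = 4*-4.8269 - 2 = -21.3076
Step 3: Compute Lagrangian.
L = 156.7765 + 5*-21.3076 = 50.2385


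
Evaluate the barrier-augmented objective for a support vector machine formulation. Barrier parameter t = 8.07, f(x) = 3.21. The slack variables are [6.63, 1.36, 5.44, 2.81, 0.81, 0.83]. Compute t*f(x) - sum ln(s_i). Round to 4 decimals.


Step 1: Compute log-barrier.
ln values: [1.8916, 0.3075, 1.6938, 1.0332, -0.2107, -0.1863]
phi = -(1.8916 + 0.3075 + 1.6938 + 1.0332 - 0.2107 - 0.1863) = -4.529
Step 2: Compute augmented objective.
t*f(x) = 8.07*3.21 = 25.9047
Total = 25.9047 - 4.529 = 21.3757


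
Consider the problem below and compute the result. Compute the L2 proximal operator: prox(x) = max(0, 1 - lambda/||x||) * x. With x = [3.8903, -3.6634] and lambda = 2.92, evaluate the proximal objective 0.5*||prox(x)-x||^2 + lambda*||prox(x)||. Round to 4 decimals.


Step 1: Compute ||x||.
||x|| = 5.3437
Step 2: Compute scaling factor.
scale = max(0, 1 - 2.92/5.3437) = 0.4536
Step 3: prox(x) = [1.7645, -1.6616]
||prox(x)|| = 2.4237
Step 4: Proximal objective.
0.5*||prox-x||^2 = 4.2632
lambda*||prox|| = 7.0772
Total = 11.3404


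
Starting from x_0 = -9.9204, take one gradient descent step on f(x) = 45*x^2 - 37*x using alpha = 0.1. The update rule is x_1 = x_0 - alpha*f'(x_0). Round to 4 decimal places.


We compute the gradient at x_0 and apply the update.
f'(x) = 90*x - 37
f'(-9.9204) = 90*-9.9204 - 37 = -929.836
x_1 = -9.9204 - 0.1*-929.836 = 83.0632
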